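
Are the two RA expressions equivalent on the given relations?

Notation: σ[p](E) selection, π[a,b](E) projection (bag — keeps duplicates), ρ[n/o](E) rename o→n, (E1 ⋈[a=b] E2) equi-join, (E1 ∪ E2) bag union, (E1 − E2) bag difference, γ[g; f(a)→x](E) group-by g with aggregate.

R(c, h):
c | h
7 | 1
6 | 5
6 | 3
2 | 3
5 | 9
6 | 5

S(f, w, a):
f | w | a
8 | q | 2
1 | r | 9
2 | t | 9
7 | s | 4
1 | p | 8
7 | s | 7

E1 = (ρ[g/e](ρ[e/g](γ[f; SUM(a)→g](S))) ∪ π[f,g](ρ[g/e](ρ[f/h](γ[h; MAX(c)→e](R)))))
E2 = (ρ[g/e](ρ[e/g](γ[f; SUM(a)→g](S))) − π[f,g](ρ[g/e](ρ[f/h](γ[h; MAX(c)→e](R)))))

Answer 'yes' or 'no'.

E1 stepwise |·|:
  S → 6
  γ[f; SUM(a)→g](S) → 4
  ρ[e/g](γ[f; SUM(a)→g](S)) → 4
  ρ[g/e](ρ[e/g](γ[f; SUM(a)→g](S))) → 4
  R → 6
  γ[h; MAX(c)→e](R) → 4
  ρ[f/h](γ[h; MAX(c)→e](R)) → 4
  ρ[g/e](ρ[f/h](γ[h; MAX(c)→e](R))) → 4
  π[f,g](ρ[g/e](ρ[f/h](γ[h; MAX(c)→e](R)))) → 4
  (ρ[g/e](ρ[e/g](γ[f; SUM(a)→g](S))) ∪ π[f,g](ρ[g/e](ρ[f/h](γ[h; MAX(c)→e](R))))) → 8
E2 stepwise |·|:
  S → 6
  γ[f; SUM(a)→g](S) → 4
  ρ[e/g](γ[f; SUM(a)→g](S)) → 4
  ρ[g/e](ρ[e/g](γ[f; SUM(a)→g](S))) → 4
  R → 6
  γ[h; MAX(c)→e](R) → 4
  ρ[f/h](γ[h; MAX(c)→e](R)) → 4
  ρ[g/e](ρ[f/h](γ[h; MAX(c)→e](R))) → 4
  π[f,g](ρ[g/e](ρ[f/h](γ[h; MAX(c)→e](R)))) → 4
  (ρ[g/e](ρ[e/g](γ[f; SUM(a)→g](S))) − π[f,g](ρ[g/e](ρ[f/h](γ[h; MAX(c)→e](R))))) → 4

E1 result:
f | g
1 | 7
1 | 17
2 | 9
3 | 6
5 | 6
7 | 11
8 | 2
9 | 5
E2 result:
f | g
1 | 17
2 | 9
7 | 11
8 | 2
Witness: (1, 7) appears 1× in E1 but 0× in E2.

no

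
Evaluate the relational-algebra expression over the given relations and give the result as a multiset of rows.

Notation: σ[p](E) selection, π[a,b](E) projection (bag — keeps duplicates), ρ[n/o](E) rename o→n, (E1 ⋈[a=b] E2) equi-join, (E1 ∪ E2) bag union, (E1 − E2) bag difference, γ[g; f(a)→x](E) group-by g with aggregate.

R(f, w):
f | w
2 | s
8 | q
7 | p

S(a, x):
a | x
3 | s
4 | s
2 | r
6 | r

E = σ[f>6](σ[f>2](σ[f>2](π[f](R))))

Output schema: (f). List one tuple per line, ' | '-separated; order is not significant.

Subexpression sizes:
  R → 3
  π[f](R) → 3
  σ[f>2](π[f](R)) → 2
  σ[f>2](σ[f>2](π[f](R))) → 2
  σ[f>6](σ[f>2](σ[f>2](π[f](R)))) → 2

== RESULT ==
f
7
8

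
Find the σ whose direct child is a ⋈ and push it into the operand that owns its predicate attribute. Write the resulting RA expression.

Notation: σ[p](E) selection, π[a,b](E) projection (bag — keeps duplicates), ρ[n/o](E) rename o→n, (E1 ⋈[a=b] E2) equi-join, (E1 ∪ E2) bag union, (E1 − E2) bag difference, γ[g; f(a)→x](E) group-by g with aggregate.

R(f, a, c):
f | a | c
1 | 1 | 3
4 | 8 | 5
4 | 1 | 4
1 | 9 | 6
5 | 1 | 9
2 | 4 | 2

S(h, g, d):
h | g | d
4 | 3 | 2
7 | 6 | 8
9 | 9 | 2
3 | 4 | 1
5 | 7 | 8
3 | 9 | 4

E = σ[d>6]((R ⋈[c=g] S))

σ filters on d, owned by the right side.
E' = (R ⋈[c=g] σ[d>6](S))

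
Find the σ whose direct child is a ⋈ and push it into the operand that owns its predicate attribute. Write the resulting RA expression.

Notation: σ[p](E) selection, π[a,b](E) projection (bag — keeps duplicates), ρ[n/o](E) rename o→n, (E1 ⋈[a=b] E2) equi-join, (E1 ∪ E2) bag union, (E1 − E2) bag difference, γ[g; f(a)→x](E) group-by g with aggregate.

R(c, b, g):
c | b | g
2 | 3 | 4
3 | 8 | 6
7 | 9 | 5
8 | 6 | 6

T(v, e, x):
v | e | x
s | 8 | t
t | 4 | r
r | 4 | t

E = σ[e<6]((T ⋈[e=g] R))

σ filters on e, owned by the left side.
E' = (σ[e<6](T) ⋈[e=g] R)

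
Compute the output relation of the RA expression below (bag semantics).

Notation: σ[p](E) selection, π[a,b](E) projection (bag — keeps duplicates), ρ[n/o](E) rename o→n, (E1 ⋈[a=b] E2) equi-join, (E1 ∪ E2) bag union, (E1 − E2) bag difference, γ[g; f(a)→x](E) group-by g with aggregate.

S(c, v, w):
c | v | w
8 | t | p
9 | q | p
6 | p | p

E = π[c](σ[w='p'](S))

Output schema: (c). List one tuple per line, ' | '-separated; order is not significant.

Per-node cardinality:
  S → 3
  σ[w='p'](S) → 3
  π[c](σ[w='p'](S)) → 3

== RESULT ==
c
6
8
9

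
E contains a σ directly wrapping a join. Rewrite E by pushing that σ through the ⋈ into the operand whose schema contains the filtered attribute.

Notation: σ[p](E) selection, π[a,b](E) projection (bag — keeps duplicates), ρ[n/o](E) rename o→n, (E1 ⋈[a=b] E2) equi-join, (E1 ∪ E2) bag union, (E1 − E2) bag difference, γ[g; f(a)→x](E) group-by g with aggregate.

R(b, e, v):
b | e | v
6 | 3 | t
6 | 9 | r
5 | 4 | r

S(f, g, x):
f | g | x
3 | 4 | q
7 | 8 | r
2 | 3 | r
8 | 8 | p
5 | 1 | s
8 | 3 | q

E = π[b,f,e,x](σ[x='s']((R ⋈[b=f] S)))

σ filters on x, owned by the right side.
E' = π[b,f,e,x]((R ⋈[b=f] σ[x='s'](S)))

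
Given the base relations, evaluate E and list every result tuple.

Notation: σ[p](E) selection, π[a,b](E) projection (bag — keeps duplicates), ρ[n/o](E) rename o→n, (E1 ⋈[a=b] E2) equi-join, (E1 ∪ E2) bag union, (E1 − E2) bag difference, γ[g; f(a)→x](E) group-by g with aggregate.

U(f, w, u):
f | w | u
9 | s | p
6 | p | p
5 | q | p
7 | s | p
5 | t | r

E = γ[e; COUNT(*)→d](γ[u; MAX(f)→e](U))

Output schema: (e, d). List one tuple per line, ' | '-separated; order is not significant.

Subexpression sizes:
  U → 5
  γ[u; MAX(f)→e](U) → 2
  γ[e; COUNT(*)→d](γ[u; MAX(f)→e](U)) → 2

== RESULT ==
e | d
5 | 1
9 | 1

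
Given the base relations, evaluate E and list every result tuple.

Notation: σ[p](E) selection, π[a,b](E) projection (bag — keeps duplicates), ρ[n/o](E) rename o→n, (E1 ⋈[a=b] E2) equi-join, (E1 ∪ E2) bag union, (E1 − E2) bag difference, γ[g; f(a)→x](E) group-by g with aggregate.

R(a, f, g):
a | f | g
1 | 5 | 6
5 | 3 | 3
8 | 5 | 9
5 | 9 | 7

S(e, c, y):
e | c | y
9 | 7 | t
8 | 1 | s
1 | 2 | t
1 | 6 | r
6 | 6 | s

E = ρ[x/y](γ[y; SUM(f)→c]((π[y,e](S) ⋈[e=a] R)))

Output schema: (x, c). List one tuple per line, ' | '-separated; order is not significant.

Row counts bottom-up:
  S → 5
  π[y,e](S) → 5
  R → 4
  (π[y,e](S) ⋈[e=a] R) → 3
  γ[y; SUM(f)→c]((π[y,e](S) ⋈[e=a] R)) → 3
  ρ[x/y](γ[y; SUM(f)→c]((π[y,e](S) ⋈[e=a] R))) → 3

== RESULT ==
x | c
r | 5
s | 5
t | 5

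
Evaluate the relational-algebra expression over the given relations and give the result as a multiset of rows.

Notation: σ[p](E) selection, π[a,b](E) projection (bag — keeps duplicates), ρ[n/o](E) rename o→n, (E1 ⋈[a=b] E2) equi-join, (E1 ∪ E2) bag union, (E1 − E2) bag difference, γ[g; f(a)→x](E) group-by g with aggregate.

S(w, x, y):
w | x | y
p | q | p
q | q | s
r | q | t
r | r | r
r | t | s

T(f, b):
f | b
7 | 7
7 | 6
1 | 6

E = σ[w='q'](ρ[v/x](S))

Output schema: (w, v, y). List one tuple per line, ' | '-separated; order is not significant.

Per-node cardinality:
  S → 5
  ρ[v/x](S) → 5
  σ[w='q'](ρ[v/x](S)) → 1

== RESULT ==
w | v | y
q | q | s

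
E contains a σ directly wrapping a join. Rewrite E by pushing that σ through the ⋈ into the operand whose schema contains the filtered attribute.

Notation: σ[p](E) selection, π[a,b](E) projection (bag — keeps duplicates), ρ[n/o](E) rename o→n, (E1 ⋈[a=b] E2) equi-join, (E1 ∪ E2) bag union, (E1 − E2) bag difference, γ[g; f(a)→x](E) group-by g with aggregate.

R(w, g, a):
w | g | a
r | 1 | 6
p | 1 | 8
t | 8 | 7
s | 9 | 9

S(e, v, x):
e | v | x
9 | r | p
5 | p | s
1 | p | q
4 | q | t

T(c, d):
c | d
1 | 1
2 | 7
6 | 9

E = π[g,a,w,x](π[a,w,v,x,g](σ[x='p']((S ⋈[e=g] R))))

σ filters on x, owned by the left side.
E' = π[g,a,w,x](π[a,w,v,x,g]((σ[x='p'](S) ⋈[e=g] R)))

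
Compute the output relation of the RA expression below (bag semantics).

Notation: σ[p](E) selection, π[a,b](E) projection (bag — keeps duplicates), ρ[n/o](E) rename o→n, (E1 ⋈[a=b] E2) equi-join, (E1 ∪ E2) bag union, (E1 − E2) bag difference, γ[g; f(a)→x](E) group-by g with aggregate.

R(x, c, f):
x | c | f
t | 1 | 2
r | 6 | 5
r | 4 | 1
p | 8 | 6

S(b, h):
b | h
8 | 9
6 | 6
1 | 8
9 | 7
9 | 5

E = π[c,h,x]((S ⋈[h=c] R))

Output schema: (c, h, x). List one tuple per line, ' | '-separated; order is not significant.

Per-node cardinality:
  S → 5
  R → 4
  (S ⋈[h=c] R) → 2
  π[c,h,x]((S ⋈[h=c] R)) → 2

== RESULT ==
c | h | x
6 | 6 | r
8 | 8 | p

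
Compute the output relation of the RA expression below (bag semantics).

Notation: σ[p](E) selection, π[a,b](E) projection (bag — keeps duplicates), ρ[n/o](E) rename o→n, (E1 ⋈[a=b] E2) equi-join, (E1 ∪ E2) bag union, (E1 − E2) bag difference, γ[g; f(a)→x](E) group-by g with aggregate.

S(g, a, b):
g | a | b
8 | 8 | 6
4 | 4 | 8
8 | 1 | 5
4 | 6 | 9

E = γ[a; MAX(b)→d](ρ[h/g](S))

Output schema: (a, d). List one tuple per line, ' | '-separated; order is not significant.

Stepwise |·|:
  S → 4
  ρ[h/g](S) → 4
  γ[a; MAX(b)→d](ρ[h/g](S)) → 4

== RESULT ==
a | d
1 | 5
4 | 8
6 | 9
8 | 6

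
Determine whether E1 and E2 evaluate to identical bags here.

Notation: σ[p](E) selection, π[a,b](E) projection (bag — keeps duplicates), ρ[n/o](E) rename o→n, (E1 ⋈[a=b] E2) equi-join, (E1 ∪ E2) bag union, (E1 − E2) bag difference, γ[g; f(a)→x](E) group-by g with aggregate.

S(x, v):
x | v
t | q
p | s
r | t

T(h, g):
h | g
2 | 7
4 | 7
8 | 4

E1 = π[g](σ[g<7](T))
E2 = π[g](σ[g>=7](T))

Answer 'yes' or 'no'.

E1 subexpression sizes:
  T → 3
  σ[g<7](T) → 1
  π[g](σ[g<7](T)) → 1
E2 subexpression sizes:
  T → 3
  σ[g>=7](T) → 2
  π[g](σ[g>=7](T)) → 2

E1 result:
g
4
E2 result:
g
7
7
Witness: (7,) appears 0× in E1 but 2× in E2.

no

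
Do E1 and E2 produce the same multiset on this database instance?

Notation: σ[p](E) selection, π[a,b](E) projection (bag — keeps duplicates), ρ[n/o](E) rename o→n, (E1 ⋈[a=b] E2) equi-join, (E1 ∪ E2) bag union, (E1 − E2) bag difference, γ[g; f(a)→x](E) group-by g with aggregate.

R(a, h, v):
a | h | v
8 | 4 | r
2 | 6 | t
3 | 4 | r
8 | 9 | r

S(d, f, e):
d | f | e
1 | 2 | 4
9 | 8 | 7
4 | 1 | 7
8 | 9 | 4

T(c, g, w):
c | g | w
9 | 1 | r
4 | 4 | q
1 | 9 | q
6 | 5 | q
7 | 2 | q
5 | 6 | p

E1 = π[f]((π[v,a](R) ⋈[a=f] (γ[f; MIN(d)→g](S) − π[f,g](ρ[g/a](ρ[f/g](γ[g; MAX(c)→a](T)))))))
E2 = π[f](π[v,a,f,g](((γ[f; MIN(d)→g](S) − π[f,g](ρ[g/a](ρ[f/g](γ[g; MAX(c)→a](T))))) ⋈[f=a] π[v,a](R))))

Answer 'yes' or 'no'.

E1 subexpression sizes:
  R → 4
  π[v,a](R) → 4
  S → 4
  γ[f; MIN(d)→g](S) → 4
  T → 6
  γ[g; MAX(c)→a](T) → 6
  ρ[f/g](γ[g; MAX(c)→a](T)) → 6
  ρ[g/a](ρ[f/g](γ[g; MAX(c)→a](T))) → 6
  π[f,g](ρ[g/a](ρ[f/g](γ[g; MAX(c)→a](T)))) → 6
  (γ[f; MIN(d)→g](S) − π[f,g](ρ[g/a](ρ[f/g](γ[g; MAX(c)→a](T))))) → 4
  (π[v,a](R) ⋈[a=f] (γ[f; MIN(d)→g](S) − π[f,g](ρ[g/a](ρ[f/g](γ[g; MAX(c)→a](T)))))) → 3
  π[f]((π[v,a](R) ⋈[a=f] (γ[f; MIN(d)→g](S) − π[f,g](ρ[g/a](ρ[f/g](γ[g; MAX(c)→a](T))))))) → 3
E2 subexpression sizes:
  S → 4
  γ[f; MIN(d)→g](S) → 4
  T → 6
  γ[g; MAX(c)→a](T) → 6
  ρ[f/g](γ[g; MAX(c)→a](T)) → 6
  ρ[g/a](ρ[f/g](γ[g; MAX(c)→a](T))) → 6
  π[f,g](ρ[g/a](ρ[f/g](γ[g; MAX(c)→a](T)))) → 6
  (γ[f; MIN(d)→g](S) − π[f,g](ρ[g/a](ρ[f/g](γ[g; MAX(c)→a](T))))) → 4
  R → 4
  π[v,a](R) → 4
  ((γ[f; MIN(d)→g](S) − π[f,g](ρ[g/a](ρ[f/g](γ[g; MAX(c)→a](T))))) ⋈[f=a] π[v,a](R)) → 3
  π[v,a,f,g](((γ[f; MIN(d)→g](S) − π[f,g](ρ[g/a](ρ[f/g](γ[g; MAX(c)→a](T))))) ⋈[f=a] π[v,a](R))) → 3
  π[f](π[v,a,f,g](((γ[f; MIN(d)→g](S) − π[f,g](ρ[g/a](ρ[f/g](γ[g; MAX(c)→a](T))))) ⋈[f=a] π[v,a](R)))) → 3

E1 and E2 produce the same multiset:
f
2
8
8

yes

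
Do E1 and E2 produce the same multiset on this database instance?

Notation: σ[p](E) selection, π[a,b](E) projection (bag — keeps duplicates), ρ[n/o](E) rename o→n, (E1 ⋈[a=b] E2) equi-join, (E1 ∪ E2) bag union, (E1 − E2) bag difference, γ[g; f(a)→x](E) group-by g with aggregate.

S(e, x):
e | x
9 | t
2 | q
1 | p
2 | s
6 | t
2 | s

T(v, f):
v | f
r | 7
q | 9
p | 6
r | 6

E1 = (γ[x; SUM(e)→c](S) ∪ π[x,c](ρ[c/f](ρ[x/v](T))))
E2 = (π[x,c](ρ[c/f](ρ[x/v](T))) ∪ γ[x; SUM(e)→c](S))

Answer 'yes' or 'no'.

E1 row counts bottom-up:
  S → 6
  γ[x; SUM(e)→c](S) → 4
  T → 4
  ρ[x/v](T) → 4
  ρ[c/f](ρ[x/v](T)) → 4
  π[x,c](ρ[c/f](ρ[x/v](T))) → 4
  (γ[x; SUM(e)→c](S) ∪ π[x,c](ρ[c/f](ρ[x/v](T)))) → 8
E2 row counts bottom-up:
  T → 4
  ρ[x/v](T) → 4
  ρ[c/f](ρ[x/v](T)) → 4
  π[x,c](ρ[c/f](ρ[x/v](T))) → 4
  S → 6
  γ[x; SUM(e)→c](S) → 4
  (π[x,c](ρ[c/f](ρ[x/v](T))) ∪ γ[x; SUM(e)→c](S)) → 8

E1 and E2 produce the same multiset:
x | c
p | 1
p | 6
q | 2
q | 9
r | 6
r | 7
s | 4
t | 15

yes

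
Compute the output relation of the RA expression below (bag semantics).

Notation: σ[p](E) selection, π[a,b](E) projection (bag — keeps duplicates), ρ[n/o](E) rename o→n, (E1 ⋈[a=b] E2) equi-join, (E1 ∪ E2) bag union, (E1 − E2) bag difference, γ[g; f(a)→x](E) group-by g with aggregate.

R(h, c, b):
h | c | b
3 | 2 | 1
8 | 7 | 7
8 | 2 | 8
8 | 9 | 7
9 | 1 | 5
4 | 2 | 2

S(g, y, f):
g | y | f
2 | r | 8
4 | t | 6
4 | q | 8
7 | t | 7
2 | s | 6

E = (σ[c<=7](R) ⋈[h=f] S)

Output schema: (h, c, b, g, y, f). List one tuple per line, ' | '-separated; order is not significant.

Per-node cardinality:
  R → 6
  σ[c<=7](R) → 5
  S → 5
  (σ[c<=7](R) ⋈[h=f] S) → 4

== RESULT ==
h | c | b | g | y | f
8 | 2 | 8 | 2 | r | 8
8 | 2 | 8 | 4 | q | 8
8 | 7 | 7 | 2 | r | 8
8 | 7 | 7 | 4 | q | 8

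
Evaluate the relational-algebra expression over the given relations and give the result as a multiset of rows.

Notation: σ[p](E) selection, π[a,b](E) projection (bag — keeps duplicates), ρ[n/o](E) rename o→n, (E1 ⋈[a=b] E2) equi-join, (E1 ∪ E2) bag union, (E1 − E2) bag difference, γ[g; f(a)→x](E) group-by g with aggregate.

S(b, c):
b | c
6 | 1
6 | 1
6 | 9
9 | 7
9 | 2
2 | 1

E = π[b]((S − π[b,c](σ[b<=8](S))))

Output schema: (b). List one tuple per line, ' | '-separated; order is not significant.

Per-node cardinality:
  S → 6
  S → 6
  σ[b<=8](S) → 4
  π[b,c](σ[b<=8](S)) → 4
  (S − π[b,c](σ[b<=8](S))) → 2
  π[b]((S − π[b,c](σ[b<=8](S)))) → 2

== RESULT ==
b
9
9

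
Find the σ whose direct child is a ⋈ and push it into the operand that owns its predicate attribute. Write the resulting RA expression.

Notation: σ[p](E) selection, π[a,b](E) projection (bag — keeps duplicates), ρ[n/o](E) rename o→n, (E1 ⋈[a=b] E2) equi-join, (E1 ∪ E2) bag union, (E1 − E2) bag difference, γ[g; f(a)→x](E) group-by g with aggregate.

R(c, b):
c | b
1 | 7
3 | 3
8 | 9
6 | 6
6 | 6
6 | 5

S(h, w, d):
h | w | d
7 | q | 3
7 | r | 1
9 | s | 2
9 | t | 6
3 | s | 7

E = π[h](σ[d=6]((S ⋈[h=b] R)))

σ filters on d, owned by the left side.
E' = π[h]((σ[d=6](S) ⋈[h=b] R))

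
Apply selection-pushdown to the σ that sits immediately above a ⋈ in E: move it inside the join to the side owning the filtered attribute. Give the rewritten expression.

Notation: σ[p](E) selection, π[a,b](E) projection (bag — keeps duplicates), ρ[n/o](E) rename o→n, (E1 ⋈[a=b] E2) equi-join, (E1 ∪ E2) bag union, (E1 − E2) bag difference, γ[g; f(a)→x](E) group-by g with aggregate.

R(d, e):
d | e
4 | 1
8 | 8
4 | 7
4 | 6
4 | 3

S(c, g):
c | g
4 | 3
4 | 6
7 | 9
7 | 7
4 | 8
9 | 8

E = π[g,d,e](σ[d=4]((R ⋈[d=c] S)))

σ filters on d, owned by the left side.
E' = π[g,d,e]((σ[d=4](R) ⋈[d=c] S))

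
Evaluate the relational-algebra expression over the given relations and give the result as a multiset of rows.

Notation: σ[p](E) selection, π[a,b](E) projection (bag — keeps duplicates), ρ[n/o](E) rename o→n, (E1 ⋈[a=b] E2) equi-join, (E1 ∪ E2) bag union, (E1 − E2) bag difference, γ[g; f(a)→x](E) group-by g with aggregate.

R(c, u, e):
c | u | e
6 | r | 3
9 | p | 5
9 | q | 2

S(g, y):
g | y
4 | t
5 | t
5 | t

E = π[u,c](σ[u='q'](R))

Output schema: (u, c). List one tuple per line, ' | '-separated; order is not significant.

Subexpression sizes:
  R → 3
  σ[u='q'](R) → 1
  π[u,c](σ[u='q'](R)) → 1

== RESULT ==
u | c
q | 9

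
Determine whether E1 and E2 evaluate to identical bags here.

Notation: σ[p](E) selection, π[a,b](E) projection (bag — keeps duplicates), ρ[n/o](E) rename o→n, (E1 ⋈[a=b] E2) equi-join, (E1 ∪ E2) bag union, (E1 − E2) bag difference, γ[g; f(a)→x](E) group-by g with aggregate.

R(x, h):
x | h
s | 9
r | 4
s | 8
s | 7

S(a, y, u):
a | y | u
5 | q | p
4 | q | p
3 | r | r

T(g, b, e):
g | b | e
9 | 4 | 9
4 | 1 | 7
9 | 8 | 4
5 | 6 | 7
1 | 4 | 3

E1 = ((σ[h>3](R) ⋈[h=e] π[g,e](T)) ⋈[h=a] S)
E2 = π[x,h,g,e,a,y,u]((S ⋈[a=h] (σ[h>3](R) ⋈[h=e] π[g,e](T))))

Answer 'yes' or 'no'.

E1 subexpression sizes:
  R → 4
  σ[h>3](R) → 4
  T → 5
  π[g,e](T) → 5
  (σ[h>3](R) ⋈[h=e] π[g,e](T)) → 4
  S → 3
  ((σ[h>3](R) ⋈[h=e] π[g,e](T)) ⋈[h=a] S) → 1
E2 subexpression sizes:
  S → 3
  R → 4
  σ[h>3](R) → 4
  T → 5
  π[g,e](T) → 5
  (σ[h>3](R) ⋈[h=e] π[g,e](T)) → 4
  (S ⋈[a=h] (σ[h>3](R) ⋈[h=e] π[g,e](T))) → 1
  π[x,h,g,e,a,y,u]((S ⋈[a=h] (σ[h>3](R) ⋈[h=e] π[g,e](T)))) → 1

E1 and E2 produce the same multiset:
x | h | g | e | a | y | u
r | 4 | 9 | 4 | 4 | q | p

yes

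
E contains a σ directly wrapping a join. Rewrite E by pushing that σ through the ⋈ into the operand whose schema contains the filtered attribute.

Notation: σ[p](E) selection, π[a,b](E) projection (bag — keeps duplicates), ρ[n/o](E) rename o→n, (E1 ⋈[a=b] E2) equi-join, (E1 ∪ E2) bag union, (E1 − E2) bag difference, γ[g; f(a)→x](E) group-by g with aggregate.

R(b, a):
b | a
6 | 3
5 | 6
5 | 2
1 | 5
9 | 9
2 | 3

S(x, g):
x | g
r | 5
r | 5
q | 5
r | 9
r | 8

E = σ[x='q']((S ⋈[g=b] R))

σ filters on x, owned by the left side.
E' = (σ[x='q'](S) ⋈[g=b] R)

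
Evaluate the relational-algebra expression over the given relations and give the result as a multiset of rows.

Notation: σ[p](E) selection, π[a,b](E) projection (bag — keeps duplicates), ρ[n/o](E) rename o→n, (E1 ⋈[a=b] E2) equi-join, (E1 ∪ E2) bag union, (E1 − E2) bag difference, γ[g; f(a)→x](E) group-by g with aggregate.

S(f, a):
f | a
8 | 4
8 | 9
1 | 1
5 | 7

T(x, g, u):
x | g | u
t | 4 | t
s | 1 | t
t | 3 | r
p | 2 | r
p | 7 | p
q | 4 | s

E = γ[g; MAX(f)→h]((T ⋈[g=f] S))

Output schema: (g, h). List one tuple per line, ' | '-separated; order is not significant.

Stepwise |·|:
  T → 6
  S → 4
  (T ⋈[g=f] S) → 1
  γ[g; MAX(f)→h]((T ⋈[g=f] S)) → 1

== RESULT ==
g | h
1 | 1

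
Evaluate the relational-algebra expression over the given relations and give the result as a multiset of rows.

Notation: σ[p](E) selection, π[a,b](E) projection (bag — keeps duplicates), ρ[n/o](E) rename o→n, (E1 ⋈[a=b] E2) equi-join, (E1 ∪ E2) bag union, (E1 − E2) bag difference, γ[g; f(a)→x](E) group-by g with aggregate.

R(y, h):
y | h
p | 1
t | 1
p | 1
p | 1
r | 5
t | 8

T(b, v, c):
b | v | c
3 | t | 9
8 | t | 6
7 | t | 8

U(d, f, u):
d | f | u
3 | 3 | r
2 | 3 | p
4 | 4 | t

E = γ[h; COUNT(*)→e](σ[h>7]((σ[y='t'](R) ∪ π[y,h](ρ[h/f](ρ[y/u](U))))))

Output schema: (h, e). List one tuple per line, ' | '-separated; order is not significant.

Stepwise |·|:
  R → 6
  σ[y='t'](R) → 2
  U → 3
  ρ[y/u](U) → 3
  ρ[h/f](ρ[y/u](U)) → 3
  π[y,h](ρ[h/f](ρ[y/u](U))) → 3
  (σ[y='t'](R) ∪ π[y,h](ρ[h/f](ρ[y/u](U)))) → 5
  σ[h>7]((σ[y='t'](R) ∪ π[y,h](ρ[h/f](ρ[y/u](U))))) → 1
  γ[h; COUNT(*)→e](σ[h>7]((σ[y='t'](R) ∪ π[y,h](ρ[h/f](ρ[y/u](U)))))) → 1

== RESULT ==
h | e
8 | 1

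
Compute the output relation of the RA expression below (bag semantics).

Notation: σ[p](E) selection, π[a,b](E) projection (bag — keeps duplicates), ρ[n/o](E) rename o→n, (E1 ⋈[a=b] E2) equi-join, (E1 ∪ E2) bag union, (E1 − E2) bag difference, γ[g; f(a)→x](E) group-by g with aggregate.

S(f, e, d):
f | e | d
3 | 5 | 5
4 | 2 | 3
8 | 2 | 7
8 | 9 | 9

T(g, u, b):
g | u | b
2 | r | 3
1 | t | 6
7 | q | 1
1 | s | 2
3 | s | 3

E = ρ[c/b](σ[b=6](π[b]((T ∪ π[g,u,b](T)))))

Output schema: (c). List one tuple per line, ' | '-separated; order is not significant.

Row counts bottom-up:
  T → 5
  T → 5
  π[g,u,b](T) → 5
  (T ∪ π[g,u,b](T)) → 10
  π[b]((T ∪ π[g,u,b](T))) → 10
  σ[b=6](π[b]((T ∪ π[g,u,b](T)))) → 2
  ρ[c/b](σ[b=6](π[b]((T ∪ π[g,u,b](T))))) → 2

== RESULT ==
c
6
6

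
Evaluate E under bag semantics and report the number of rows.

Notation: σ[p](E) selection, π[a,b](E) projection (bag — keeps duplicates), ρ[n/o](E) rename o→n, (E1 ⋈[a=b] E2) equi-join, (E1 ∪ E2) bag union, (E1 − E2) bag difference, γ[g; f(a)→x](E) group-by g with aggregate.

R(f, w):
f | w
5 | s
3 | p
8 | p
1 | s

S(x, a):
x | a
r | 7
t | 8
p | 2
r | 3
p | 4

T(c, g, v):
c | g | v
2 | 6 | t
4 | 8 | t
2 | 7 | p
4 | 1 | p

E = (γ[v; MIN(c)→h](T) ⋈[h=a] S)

Row counts bottom-up:
  T → 4
  γ[v; MIN(c)→h](T) → 2
  S → 5
  (γ[v; MIN(c)→h](T) ⋈[h=a] S) → 2

|E| = 2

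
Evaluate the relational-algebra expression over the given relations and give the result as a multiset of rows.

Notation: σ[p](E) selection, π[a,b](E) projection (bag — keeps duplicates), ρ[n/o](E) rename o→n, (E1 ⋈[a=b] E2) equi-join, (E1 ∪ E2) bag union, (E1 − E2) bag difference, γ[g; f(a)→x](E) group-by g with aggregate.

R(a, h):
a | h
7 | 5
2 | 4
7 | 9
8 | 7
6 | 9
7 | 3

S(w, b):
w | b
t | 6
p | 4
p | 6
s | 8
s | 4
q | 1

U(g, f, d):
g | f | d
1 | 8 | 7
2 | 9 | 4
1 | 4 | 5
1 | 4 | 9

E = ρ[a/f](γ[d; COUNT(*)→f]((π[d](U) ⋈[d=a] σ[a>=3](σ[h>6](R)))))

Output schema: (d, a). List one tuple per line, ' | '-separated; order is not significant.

Per-node cardinality:
  U → 4
  π[d](U) → 4
  R → 6
  σ[h>6](R) → 3
  σ[a>=3](σ[h>6](R)) → 3
  (π[d](U) ⋈[d=a] σ[a>=3](σ[h>6](R))) → 1
  γ[d; COUNT(*)→f]((π[d](U) ⋈[d=a] σ[a>=3](σ[h>6](R)))) → 1
  ρ[a/f](γ[d; COUNT(*)→f]((π[d](U) ⋈[d=a] σ[a>=3](σ[h>6](R))))) → 1

== RESULT ==
d | a
7 | 1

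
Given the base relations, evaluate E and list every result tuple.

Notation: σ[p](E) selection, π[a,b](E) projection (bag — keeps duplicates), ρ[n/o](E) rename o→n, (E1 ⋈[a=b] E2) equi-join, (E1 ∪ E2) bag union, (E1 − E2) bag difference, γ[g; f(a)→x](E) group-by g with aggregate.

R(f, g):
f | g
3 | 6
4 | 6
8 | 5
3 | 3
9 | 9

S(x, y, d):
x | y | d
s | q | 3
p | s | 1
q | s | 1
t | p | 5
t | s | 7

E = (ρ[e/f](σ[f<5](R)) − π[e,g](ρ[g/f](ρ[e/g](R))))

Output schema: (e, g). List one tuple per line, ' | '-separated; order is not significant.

Per-node cardinality:
  R → 5
  σ[f<5](R) → 3
  ρ[e/f](σ[f<5](R)) → 3
  R → 5
  ρ[e/g](R) → 5
  ρ[g/f](ρ[e/g](R)) → 5
  π[e,g](ρ[g/f](ρ[e/g](R))) → 5
  (ρ[e/f](σ[f<5](R)) − π[e,g](ρ[g/f](ρ[e/g](R)))) → 2

== RESULT ==
e | g
3 | 6
4 | 6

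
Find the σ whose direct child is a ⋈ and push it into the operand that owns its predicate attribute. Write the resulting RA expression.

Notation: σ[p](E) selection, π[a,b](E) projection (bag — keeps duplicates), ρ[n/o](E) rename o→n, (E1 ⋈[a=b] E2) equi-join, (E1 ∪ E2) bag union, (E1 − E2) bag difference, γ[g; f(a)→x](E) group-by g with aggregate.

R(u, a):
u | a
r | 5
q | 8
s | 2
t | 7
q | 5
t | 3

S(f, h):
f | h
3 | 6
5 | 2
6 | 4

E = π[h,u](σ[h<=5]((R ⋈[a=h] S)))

σ filters on h, owned by the right side.
E' = π[h,u]((R ⋈[a=h] σ[h<=5](S)))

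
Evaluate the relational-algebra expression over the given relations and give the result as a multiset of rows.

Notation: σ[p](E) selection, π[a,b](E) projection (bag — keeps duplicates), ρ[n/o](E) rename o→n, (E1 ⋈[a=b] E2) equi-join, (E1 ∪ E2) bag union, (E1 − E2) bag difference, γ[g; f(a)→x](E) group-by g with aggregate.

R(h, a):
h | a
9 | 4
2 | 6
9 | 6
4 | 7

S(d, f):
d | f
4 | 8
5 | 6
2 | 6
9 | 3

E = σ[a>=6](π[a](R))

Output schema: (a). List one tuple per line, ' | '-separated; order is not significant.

Subexpression sizes:
  R → 4
  π[a](R) → 4
  σ[a>=6](π[a](R)) → 3

== RESULT ==
a
6
6
7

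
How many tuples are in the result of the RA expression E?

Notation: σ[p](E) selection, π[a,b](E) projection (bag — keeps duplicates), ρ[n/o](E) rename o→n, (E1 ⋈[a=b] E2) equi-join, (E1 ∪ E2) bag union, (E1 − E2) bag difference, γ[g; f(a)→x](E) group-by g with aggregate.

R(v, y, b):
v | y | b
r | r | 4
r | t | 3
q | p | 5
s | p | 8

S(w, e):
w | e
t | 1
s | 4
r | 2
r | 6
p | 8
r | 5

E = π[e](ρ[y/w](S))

Subexpression sizes:
  S → 6
  ρ[y/w](S) → 6
  π[e](ρ[y/w](S)) → 6

|E| = 6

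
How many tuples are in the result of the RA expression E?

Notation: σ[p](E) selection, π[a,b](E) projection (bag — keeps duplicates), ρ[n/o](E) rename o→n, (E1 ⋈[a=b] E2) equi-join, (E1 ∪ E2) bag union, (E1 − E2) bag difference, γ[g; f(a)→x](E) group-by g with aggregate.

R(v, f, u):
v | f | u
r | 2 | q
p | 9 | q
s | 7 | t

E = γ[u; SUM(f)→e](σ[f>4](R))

Per-node cardinality:
  R → 3
  σ[f>4](R) → 2
  γ[u; SUM(f)→e](σ[f>4](R)) → 2

|E| = 2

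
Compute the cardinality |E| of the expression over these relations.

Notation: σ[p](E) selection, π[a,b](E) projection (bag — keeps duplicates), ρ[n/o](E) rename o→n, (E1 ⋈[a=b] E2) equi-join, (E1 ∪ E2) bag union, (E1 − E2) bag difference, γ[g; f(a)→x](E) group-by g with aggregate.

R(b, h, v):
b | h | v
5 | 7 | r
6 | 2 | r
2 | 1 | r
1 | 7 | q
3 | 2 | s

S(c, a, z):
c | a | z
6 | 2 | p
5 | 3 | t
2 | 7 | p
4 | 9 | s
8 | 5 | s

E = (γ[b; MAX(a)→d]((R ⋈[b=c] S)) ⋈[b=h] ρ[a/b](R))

Subexpression sizes:
  R → 5
  S → 5
  (R ⋈[b=c] S) → 3
  γ[b; MAX(a)→d]((R ⋈[b=c] S)) → 3
  R → 5
  ρ[a/b](R) → 5
  (γ[b; MAX(a)→d]((R ⋈[b=c] S)) ⋈[b=h] ρ[a/b](R)) → 2

|E| = 2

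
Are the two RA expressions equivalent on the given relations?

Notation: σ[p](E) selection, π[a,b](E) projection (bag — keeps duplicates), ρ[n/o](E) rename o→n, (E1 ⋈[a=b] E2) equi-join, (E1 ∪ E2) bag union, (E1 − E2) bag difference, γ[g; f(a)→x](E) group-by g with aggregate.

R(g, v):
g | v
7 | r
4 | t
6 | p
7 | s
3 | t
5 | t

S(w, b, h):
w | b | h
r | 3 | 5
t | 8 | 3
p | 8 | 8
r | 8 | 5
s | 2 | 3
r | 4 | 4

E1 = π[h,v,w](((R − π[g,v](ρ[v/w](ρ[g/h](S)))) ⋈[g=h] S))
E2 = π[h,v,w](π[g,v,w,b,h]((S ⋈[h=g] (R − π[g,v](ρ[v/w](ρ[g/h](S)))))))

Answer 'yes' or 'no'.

E1 row counts bottom-up:
  R → 6
  S → 6
  ρ[g/h](S) → 6
  ρ[v/w](ρ[g/h](S)) → 6
  π[g,v](ρ[v/w](ρ[g/h](S))) → 6
  (R − π[g,v](ρ[v/w](ρ[g/h](S)))) → 5
  S → 6
  ((R − π[g,v](ρ[v/w](ρ[g/h](S)))) ⋈[g=h] S) → 3
  π[h,v,w](((R − π[g,v](ρ[v/w](ρ[g/h](S)))) ⋈[g=h] S)) → 3
E2 row counts bottom-up:
  S → 6
  R → 6
  S → 6
  ρ[g/h](S) → 6
  ρ[v/w](ρ[g/h](S)) → 6
  π[g,v](ρ[v/w](ρ[g/h](S))) → 6
  (R − π[g,v](ρ[v/w](ρ[g/h](S)))) → 5
  (S ⋈[h=g] (R − π[g,v](ρ[v/w](ρ[g/h](S))))) → 3
  π[g,v,w,b,h]((S ⋈[h=g] (R − π[g,v](ρ[v/w](ρ[g/h](S)))))) → 3
  π[h,v,w](π[g,v,w,b,h]((S ⋈[h=g] (R − π[g,v](ρ[v/w](ρ[g/h](S))))))) → 3

E1 and E2 produce the same multiset:
h | v | w
4 | t | r
5 | t | r
5 | t | r

yes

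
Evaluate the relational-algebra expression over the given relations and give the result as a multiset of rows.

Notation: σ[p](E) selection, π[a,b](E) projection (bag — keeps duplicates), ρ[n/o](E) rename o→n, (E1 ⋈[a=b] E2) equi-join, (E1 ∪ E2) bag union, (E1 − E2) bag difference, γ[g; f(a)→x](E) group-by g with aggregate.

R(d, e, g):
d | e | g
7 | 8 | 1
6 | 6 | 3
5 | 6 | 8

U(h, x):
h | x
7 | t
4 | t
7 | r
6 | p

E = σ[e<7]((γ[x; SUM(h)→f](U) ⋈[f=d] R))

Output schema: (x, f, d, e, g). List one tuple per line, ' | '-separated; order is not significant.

Row counts bottom-up:
  U → 4
  γ[x; SUM(h)→f](U) → 3
  R → 3
  (γ[x; SUM(h)→f](U) ⋈[f=d] R) → 2
  σ[e<7]((γ[x; SUM(h)→f](U) ⋈[f=d] R)) → 1

== RESULT ==
x | f | d | e | g
p | 6 | 6 | 6 | 3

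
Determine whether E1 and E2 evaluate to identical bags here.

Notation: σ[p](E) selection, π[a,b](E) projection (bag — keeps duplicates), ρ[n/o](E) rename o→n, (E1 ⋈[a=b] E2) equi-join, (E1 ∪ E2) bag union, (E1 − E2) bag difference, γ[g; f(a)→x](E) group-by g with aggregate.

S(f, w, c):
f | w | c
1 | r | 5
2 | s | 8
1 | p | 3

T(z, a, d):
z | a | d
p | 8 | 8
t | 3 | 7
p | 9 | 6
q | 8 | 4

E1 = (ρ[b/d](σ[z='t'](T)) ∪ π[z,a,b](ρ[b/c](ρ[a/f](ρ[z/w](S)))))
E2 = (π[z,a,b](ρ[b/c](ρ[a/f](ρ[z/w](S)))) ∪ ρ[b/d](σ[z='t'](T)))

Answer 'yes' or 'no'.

E1 stepwise |·|:
  T → 4
  σ[z='t'](T) → 1
  ρ[b/d](σ[z='t'](T)) → 1
  S → 3
  ρ[z/w](S) → 3
  ρ[a/f](ρ[z/w](S)) → 3
  ρ[b/c](ρ[a/f](ρ[z/w](S))) → 3
  π[z,a,b](ρ[b/c](ρ[a/f](ρ[z/w](S)))) → 3
  (ρ[b/d](σ[z='t'](T)) ∪ π[z,a,b](ρ[b/c](ρ[a/f](ρ[z/w](S))))) → 4
E2 stepwise |·|:
  S → 3
  ρ[z/w](S) → 3
  ρ[a/f](ρ[z/w](S)) → 3
  ρ[b/c](ρ[a/f](ρ[z/w](S))) → 3
  π[z,a,b](ρ[b/c](ρ[a/f](ρ[z/w](S)))) → 3
  T → 4
  σ[z='t'](T) → 1
  ρ[b/d](σ[z='t'](T)) → 1
  (π[z,a,b](ρ[b/c](ρ[a/f](ρ[z/w](S)))) ∪ ρ[b/d](σ[z='t'](T))) → 4

E1 and E2 produce the same multiset:
z | a | b
p | 1 | 3
r | 1 | 5
s | 2 | 8
t | 3 | 7

yes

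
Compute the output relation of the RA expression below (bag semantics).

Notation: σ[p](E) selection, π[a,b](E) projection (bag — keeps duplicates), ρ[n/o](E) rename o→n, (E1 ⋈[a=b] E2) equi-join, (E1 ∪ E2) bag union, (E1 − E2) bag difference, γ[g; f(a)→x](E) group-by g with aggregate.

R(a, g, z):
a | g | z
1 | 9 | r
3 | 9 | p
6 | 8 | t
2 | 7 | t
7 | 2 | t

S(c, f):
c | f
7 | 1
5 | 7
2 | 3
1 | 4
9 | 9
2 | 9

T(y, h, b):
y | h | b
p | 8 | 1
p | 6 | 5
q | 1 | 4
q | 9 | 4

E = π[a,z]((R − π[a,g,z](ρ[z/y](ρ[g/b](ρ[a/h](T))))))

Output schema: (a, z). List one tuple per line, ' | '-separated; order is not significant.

Subexpression sizes:
  R → 5
  T → 4
  ρ[a/h](T) → 4
  ρ[g/b](ρ[a/h](T)) → 4
  ρ[z/y](ρ[g/b](ρ[a/h](T))) → 4
  π[a,g,z](ρ[z/y](ρ[g/b](ρ[a/h](T)))) → 4
  (R − π[a,g,z](ρ[z/y](ρ[g/b](ρ[a/h](T))))) → 5
  π[a,z]((R − π[a,g,z](ρ[z/y](ρ[g/b](ρ[a/h](T)))))) → 5

== RESULT ==
a | z
1 | r
2 | t
3 | p
6 | t
7 | t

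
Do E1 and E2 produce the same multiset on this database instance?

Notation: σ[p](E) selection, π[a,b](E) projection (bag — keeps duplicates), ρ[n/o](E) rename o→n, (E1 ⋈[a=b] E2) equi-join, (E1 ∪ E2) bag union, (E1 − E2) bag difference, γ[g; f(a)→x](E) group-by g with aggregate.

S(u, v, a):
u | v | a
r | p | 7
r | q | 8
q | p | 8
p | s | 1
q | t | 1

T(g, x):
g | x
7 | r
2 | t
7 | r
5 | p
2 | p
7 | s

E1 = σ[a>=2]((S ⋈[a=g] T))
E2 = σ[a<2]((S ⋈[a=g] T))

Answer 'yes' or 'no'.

E1 subexpression sizes:
  S → 5
  T → 6
  (S ⋈[a=g] T) → 3
  σ[a>=2]((S ⋈[a=g] T)) → 3
E2 subexpression sizes:
  S → 5
  T → 6
  (S ⋈[a=g] T) → 3
  σ[a<2]((S ⋈[a=g] T)) → 0

E1 result:
u | v | a | g | x
r | p | 7 | 7 | r
r | p | 7 | 7 | r
r | p | 7 | 7 | s
E2 result:
u | v | a | g | x
(0 rows)
Witness: ('r', 'p', 7, 7, 'r') appears 2× in E1 but 0× in E2.

no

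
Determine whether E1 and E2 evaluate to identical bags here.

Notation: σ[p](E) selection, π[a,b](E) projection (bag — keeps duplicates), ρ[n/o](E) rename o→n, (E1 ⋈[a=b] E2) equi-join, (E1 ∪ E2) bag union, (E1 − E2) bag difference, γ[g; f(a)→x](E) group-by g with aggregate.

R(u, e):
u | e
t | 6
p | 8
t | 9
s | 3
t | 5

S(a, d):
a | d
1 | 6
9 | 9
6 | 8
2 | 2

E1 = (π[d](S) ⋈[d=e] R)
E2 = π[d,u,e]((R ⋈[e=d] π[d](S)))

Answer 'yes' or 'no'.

E1 row counts bottom-up:
  S → 4
  π[d](S) → 4
  R → 5
  (π[d](S) ⋈[d=e] R) → 3
E2 row counts bottom-up:
  R → 5
  S → 4
  π[d](S) → 4
  (R ⋈[e=d] π[d](S)) → 3
  π[d,u,e]((R ⋈[e=d] π[d](S))) → 3

E1 and E2 produce the same multiset:
d | u | e
6 | t | 6
8 | p | 8
9 | t | 9

yes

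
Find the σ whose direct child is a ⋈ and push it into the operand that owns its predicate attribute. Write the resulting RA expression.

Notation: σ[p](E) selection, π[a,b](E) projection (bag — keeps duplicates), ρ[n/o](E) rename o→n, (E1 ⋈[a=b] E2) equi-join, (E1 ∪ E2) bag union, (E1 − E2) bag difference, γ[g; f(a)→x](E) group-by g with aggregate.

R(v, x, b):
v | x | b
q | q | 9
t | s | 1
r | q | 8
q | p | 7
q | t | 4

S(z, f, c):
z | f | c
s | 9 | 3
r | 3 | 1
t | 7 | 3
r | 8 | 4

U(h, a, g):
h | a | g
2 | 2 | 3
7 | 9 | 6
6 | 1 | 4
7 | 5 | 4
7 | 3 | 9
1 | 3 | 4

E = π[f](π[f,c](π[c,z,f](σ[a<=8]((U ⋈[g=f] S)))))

σ filters on a, owned by the left side.
E' = π[f](π[f,c](π[c,z,f]((σ[a<=8](U) ⋈[g=f] S))))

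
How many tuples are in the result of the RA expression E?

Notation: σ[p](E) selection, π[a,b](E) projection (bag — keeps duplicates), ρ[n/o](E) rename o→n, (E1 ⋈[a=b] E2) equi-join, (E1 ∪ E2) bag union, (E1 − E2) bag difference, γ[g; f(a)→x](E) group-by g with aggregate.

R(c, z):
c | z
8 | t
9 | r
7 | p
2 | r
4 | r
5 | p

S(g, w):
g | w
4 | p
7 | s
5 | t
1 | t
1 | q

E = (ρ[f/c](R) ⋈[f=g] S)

Stepwise |·|:
  R → 6
  ρ[f/c](R) → 6
  S → 5
  (ρ[f/c](R) ⋈[f=g] S) → 3

|E| = 3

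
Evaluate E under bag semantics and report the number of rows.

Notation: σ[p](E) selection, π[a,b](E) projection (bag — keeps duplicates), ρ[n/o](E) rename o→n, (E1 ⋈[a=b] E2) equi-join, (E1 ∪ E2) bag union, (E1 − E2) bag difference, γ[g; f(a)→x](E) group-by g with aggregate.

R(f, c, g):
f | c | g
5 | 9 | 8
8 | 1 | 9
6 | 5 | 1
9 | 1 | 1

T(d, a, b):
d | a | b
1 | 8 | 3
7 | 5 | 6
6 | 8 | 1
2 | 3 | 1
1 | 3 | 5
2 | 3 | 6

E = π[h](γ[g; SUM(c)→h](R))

Row counts bottom-up:
  R → 4
  γ[g; SUM(c)→h](R) → 3
  π[h](γ[g; SUM(c)→h](R)) → 3

|E| = 3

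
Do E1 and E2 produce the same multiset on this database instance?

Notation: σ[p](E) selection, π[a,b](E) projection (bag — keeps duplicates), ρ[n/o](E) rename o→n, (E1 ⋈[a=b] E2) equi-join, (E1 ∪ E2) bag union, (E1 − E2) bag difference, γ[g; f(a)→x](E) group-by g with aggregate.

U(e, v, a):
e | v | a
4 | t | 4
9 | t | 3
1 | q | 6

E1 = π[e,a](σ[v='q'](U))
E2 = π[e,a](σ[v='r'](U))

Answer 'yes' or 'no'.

E1 row counts bottom-up:
  U → 3
  σ[v='q'](U) → 1
  π[e,a](σ[v='q'](U)) → 1
E2 row counts bottom-up:
  U → 3
  σ[v='r'](U) → 0
  π[e,a](σ[v='r'](U)) → 0

E1 result:
e | a
1 | 6
E2 result:
e | a
(0 rows)
Witness: (1, 6) appears 1× in E1 but 0× in E2.

no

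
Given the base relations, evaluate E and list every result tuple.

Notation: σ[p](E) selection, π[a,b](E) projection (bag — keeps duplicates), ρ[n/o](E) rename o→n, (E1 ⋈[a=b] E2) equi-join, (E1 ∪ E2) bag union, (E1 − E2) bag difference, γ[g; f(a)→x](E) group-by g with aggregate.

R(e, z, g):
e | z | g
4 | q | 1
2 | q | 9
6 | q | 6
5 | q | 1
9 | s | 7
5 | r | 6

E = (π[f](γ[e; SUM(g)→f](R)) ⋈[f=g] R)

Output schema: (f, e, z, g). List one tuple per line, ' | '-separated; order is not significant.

Stepwise |·|:
  R → 6
  γ[e; SUM(g)→f](R) → 5
  π[f](γ[e; SUM(g)→f](R)) → 5
  R → 6
  (π[f](γ[e; SUM(g)→f](R)) ⋈[f=g] R) → 7

== RESULT ==
f | e | z | g
1 | 4 | q | 1
1 | 5 | q | 1
6 | 5 | r | 6
6 | 6 | q | 6
7 | 9 | s | 7
7 | 9 | s | 7
9 | 2 | q | 9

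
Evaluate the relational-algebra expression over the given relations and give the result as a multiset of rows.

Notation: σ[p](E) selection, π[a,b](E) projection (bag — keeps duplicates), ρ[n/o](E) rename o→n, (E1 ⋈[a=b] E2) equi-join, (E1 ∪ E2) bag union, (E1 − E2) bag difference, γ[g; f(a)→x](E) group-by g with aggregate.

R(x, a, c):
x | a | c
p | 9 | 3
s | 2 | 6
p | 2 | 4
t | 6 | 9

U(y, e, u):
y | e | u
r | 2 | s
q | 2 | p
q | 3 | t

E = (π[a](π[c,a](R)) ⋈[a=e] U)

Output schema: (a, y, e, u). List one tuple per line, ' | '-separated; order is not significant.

Stepwise |·|:
  R → 4
  π[c,a](R) → 4
  π[a](π[c,a](R)) → 4
  U → 3
  (π[a](π[c,a](R)) ⋈[a=e] U) → 4

== RESULT ==
a | y | e | u
2 | q | 2 | p
2 | q | 2 | p
2 | r | 2 | s
2 | r | 2 | s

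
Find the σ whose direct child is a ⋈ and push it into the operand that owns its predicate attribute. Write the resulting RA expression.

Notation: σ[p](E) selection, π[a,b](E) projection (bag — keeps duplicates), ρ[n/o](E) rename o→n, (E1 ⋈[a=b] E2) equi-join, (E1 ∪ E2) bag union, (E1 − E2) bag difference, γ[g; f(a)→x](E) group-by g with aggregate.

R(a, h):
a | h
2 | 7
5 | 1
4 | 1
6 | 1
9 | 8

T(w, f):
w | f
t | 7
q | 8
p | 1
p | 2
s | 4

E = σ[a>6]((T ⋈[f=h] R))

σ filters on a, owned by the right side.
E' = (T ⋈[f=h] σ[a>6](R))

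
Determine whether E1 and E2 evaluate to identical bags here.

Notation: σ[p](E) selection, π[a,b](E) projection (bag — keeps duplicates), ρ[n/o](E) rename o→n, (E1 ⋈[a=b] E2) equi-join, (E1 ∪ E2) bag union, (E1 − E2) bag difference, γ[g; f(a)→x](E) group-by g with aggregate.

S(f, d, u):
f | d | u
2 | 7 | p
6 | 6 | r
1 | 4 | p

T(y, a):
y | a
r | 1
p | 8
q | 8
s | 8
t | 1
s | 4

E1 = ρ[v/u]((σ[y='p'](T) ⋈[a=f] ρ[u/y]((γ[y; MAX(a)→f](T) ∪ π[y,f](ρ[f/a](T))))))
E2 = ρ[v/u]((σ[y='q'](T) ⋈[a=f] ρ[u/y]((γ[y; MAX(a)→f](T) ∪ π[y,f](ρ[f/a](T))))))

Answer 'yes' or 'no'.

E1 per-node cardinality:
  T → 6
  σ[y='p'](T) → 1
  T → 6
  γ[y; MAX(a)→f](T) → 5
  T → 6
  ρ[f/a](T) → 6
  π[y,f](ρ[f/a](T)) → 6
  (γ[y; MAX(a)→f](T) ∪ π[y,f](ρ[f/a](T))) → 11
  ρ[u/y]((γ[y; MAX(a)→f](T) ∪ π[y,f](ρ[f/a](T)))) → 11
  (σ[y='p'](T) ⋈[a=f] ρ[u/y]((γ[y; MAX(a)→f](T) ∪ π[y,f](ρ[f/a](T))))) → 6
  ρ[v/u]((σ[y='p'](T) ⋈[a=f] ρ[u/y]((γ[y; MAX(a)→f](T) ∪ π[y,f](ρ[f/a](T)))))) → 6
E2 per-node cardinality:
  T → 6
  σ[y='q'](T) → 1
  T → 6
  γ[y; MAX(a)→f](T) → 5
  T → 6
  ρ[f/a](T) → 6
  π[y,f](ρ[f/a](T)) → 6
  (γ[y; MAX(a)→f](T) ∪ π[y,f](ρ[f/a](T))) → 11
  ρ[u/y]((γ[y; MAX(a)→f](T) ∪ π[y,f](ρ[f/a](T)))) → 11
  (σ[y='q'](T) ⋈[a=f] ρ[u/y]((γ[y; MAX(a)→f](T) ∪ π[y,f](ρ[f/a](T))))) → 6
  ρ[v/u]((σ[y='q'](T) ⋈[a=f] ρ[u/y]((γ[y; MAX(a)→f](T) ∪ π[y,f](ρ[f/a](T)))))) → 6

E1 result:
y | a | v | f
p | 8 | p | 8
p | 8 | p | 8
p | 8 | q | 8
p | 8 | q | 8
p | 8 | s | 8
p | 8 | s | 8
E2 result:
y | a | v | f
q | 8 | p | 8
q | 8 | p | 8
q | 8 | q | 8
q | 8 | q | 8
q | 8 | s | 8
q | 8 | s | 8
Witness: ('p', 8, 'p', 8) appears 2× in E1 but 0× in E2.

no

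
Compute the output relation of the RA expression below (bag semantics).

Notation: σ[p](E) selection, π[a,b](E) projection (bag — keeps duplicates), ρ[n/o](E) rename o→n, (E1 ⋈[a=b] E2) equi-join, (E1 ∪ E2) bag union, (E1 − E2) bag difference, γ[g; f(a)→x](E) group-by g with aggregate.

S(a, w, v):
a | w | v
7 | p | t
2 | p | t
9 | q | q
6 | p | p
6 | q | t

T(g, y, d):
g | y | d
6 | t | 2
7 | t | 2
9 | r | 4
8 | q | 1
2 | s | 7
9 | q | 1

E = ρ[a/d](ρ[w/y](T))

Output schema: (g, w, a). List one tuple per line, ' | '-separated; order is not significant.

Subexpression sizes:
  T → 6
  ρ[w/y](T) → 6
  ρ[a/d](ρ[w/y](T)) → 6

== RESULT ==
g | w | a
2 | s | 7
6 | t | 2
7 | t | 2
8 | q | 1
9 | q | 1
9 | r | 4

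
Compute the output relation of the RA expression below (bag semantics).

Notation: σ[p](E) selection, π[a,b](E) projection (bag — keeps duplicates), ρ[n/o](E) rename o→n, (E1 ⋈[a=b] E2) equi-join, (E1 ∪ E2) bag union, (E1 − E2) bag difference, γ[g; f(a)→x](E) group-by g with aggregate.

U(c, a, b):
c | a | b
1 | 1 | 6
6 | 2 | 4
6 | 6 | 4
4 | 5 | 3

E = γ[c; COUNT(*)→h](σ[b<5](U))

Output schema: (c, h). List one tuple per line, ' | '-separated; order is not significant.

Per-node cardinality:
  U → 4
  σ[b<5](U) → 3
  γ[c; COUNT(*)→h](σ[b<5](U)) → 2

== RESULT ==
c | h
4 | 1
6 | 2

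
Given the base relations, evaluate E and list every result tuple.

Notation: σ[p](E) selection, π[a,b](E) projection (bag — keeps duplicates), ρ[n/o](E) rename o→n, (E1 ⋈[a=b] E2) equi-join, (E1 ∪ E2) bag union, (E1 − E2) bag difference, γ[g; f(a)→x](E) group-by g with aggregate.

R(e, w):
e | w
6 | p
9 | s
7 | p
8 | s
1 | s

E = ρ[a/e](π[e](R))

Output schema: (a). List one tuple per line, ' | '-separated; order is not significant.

Per-node cardinality:
  R → 5
  π[e](R) → 5
  ρ[a/e](π[e](R)) → 5

== RESULT ==
a
1
6
7
8
9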